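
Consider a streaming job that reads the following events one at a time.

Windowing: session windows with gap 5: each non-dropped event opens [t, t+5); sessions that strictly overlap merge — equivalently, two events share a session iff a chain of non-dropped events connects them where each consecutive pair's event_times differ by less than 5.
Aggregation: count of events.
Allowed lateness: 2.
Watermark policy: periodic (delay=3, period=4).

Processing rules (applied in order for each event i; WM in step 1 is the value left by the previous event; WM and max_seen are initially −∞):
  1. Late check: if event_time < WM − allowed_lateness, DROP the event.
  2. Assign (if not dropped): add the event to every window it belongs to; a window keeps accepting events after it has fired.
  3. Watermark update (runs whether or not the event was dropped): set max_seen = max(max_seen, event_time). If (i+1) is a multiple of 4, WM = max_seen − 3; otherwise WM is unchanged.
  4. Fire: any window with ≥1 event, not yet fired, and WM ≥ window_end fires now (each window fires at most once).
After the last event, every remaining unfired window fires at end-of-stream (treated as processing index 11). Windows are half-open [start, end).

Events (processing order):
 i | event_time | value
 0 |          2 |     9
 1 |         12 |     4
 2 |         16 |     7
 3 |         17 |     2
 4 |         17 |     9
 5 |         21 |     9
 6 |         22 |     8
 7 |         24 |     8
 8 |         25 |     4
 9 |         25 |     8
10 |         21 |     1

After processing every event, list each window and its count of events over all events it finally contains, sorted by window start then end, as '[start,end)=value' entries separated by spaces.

[2,7)=1 [12,30)=10

i=0 t=2 v=9: → [2,7); WM=−∞
i=1 t=12 v=4: → [12,17); WM=−∞
i=2 t=16 v=7: → [12,21); WM=−∞
i=3 t=17 v=2: → [12,22); WM=14
i=4 t=17 v=9: → [12,22); WM=14
i=5 t=21 v=9: → [12,26); WM=14
i=6 t=22 v=8: → [12,27); WM=14
i=7 t=24 v=8: → [12,29); WM=21
i=8 t=25 v=4: → [12,30); WM=21
i=9 t=25 v=8: → [12,30); WM=21
i=10 t=21 v=1: → [12,30); WM=21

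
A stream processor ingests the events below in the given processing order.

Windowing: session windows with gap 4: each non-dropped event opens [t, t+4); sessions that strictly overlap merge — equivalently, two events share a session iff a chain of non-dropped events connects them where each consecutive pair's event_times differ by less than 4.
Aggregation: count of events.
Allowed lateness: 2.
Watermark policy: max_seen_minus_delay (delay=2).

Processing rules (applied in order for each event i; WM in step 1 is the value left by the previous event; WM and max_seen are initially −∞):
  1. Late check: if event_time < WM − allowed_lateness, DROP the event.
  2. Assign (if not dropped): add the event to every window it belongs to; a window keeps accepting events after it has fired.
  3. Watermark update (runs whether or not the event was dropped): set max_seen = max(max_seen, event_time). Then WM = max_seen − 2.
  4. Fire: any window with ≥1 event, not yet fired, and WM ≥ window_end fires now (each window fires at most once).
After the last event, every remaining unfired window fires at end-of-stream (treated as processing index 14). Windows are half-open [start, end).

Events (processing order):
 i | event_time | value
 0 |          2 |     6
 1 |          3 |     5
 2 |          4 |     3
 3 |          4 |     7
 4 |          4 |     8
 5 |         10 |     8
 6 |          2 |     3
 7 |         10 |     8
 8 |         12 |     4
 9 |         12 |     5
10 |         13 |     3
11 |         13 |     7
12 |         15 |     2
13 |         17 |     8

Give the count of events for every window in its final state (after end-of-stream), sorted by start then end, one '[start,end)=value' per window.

i=0 t=2 v=6: → [2,6); WM=0
i=1 t=3 v=5: → [2,7); WM=1
i=2 t=4 v=3: → [2,8); WM=2
i=3 t=4 v=7: → [2,8); WM=2
i=4 t=4 v=8: → [2,8); WM=2
i=5 t=10 v=8: → [10,14); WM=8
i=6 t=2 v=3: DROP (t<8-2); WM=8
i=7 t=10 v=8: → [10,14); WM=8
i=8 t=12 v=4: → [10,16); WM=10
i=9 t=12 v=5: → [10,16); WM=10
i=10 t=13 v=3: → [10,17); WM=11
i=11 t=13 v=7: → [10,17); WM=11
i=12 t=15 v=2: → [10,19); WM=13
i=13 t=17 v=8: → [10,21); WM=15

[2,8)=5 [10,21)=8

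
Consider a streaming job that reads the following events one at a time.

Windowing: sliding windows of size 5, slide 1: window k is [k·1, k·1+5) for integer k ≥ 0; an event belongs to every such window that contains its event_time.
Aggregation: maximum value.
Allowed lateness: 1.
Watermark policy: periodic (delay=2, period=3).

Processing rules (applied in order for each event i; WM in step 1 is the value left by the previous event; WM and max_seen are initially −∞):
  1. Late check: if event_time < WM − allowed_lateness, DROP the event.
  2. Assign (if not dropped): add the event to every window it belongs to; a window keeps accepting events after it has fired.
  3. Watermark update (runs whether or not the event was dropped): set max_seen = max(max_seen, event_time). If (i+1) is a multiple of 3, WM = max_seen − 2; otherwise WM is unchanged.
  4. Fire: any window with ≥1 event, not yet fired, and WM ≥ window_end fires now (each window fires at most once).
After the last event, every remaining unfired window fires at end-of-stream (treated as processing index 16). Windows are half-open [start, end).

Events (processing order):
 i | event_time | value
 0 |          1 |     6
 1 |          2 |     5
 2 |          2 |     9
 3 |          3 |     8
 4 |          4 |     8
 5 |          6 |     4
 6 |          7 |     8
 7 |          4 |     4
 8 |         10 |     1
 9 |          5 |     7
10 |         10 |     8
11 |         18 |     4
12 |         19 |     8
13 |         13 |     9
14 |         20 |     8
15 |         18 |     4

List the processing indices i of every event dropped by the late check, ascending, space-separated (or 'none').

i=0 t=1 v=6: → [1,6),[0,5); WM=−∞
i=1 t=2 v=5: → [2,7),[1,6),[0,5); WM=−∞
i=2 t=2 v=9: → [2,7),[1,6),[0,5); WM=0
i=3 t=3 v=8: → [3,8),[2,7),[1,6),[0,5); WM=0
i=4 t=4 v=8: → [4,9),[3,8),[2,7),[1,6),[0,5); WM=0
i=5 t=6 v=4: → [6,11),[5,10),[4,9),[3,8),[2,7); WM=4
i=6 t=7 v=8: → [7,12),[6,11),[5,10),[4,9),[3,8); WM=4
i=7 t=4 v=4: → [4,9),[3,8),[2,7),[1,6),[0,5); WM=4
i=8 t=10 v=1: → [10,15),[9,14),[8,13),[7,12),[6,11); WM=8; [0,5) fires=9 [1,6) fires=9 [2,7) fires=9 [3,8) fires=8
i=9 t=5 v=7: DROP (t<8-1); WM=8
i=10 t=10 v=8: → [10,15),[9,14),[8,13),[7,12),[6,11); WM=8
i=11 t=18 v=4: → [18,23),[17,22),[16,21),[15,20),[14,19); WM=16; [4,9) fires=8 [5,10) fires=8 [6,11) fires=8 [7,12) fires=8 [8,13) fires=8 [9,14) fires=8 [10,15) fires=8
i=12 t=19 v=8: → [19,24),[18,23),[17,22),[16,21),[15,20); WM=16
i=13 t=13 v=9: DROP (t<16-1); WM=16
i=14 t=20 v=8: → [20,25),[19,24),[18,23),[17,22),[16,21); WM=18
i=15 t=18 v=4: → [18,23),[17,22),[16,21),[15,20),[14,19); WM=18

9 13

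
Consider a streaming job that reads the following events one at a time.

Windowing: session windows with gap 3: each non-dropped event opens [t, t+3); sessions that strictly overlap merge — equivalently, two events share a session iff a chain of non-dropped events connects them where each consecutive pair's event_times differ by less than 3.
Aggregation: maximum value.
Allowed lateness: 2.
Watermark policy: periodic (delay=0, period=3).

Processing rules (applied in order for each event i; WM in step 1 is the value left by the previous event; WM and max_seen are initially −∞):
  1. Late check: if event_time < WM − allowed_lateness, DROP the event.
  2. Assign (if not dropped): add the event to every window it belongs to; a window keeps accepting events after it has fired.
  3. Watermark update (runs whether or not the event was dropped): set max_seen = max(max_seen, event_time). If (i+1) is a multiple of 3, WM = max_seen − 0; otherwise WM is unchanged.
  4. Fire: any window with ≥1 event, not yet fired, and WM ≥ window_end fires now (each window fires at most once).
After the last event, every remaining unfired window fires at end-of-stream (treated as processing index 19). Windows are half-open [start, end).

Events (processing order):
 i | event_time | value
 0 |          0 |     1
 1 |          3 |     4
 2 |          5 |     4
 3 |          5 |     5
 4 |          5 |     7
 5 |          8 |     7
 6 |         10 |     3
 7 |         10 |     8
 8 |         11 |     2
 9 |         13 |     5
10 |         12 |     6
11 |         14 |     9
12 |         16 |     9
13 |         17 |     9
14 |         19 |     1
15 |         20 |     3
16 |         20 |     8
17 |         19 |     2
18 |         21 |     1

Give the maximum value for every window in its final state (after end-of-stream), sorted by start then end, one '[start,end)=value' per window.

[0,3)=1 [3,8)=7 [8,24)=9

i=0 t=0 v=1: → [0,3); WM=−∞
i=1 t=3 v=4: → [3,6); WM=−∞
i=2 t=5 v=4: → [3,8); WM=5
i=3 t=5 v=5: → [3,8); WM=5
i=4 t=5 v=7: → [3,8); WM=5
i=5 t=8 v=7: → [8,11); WM=8
i=6 t=10 v=3: → [8,13); WM=8
i=7 t=10 v=8: → [8,13); WM=8
i=8 t=11 v=2: → [8,14); WM=11
i=9 t=13 v=5: → [8,16); WM=11
i=10 t=12 v=6: → [8,16); WM=11
i=11 t=14 v=9: → [8,17); WM=14
i=12 t=16 v=9: → [8,19); WM=14
i=13 t=17 v=9: → [8,20); WM=14
i=14 t=19 v=1: → [8,22); WM=19
i=15 t=20 v=3: → [8,23); WM=19
i=16 t=20 v=8: → [8,23); WM=19
i=17 t=19 v=2: → [8,23); WM=20
i=18 t=21 v=1: → [8,24); WM=20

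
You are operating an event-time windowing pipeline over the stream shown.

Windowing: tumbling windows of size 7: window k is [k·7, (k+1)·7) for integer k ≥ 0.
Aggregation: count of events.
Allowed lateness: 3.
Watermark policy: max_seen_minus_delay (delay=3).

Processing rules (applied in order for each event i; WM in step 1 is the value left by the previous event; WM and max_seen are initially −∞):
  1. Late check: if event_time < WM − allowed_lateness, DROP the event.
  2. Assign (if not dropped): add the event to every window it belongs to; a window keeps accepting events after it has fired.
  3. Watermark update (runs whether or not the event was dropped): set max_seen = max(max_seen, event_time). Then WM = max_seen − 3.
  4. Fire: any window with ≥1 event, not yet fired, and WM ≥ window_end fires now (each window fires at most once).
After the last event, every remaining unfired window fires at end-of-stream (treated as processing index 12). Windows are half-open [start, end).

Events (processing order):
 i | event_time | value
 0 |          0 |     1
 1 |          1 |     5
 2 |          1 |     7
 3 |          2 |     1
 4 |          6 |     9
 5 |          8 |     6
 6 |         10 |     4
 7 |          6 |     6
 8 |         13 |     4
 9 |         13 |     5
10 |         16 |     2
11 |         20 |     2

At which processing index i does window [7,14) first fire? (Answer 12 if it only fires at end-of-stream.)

11

i=0 t=0 v=1: → [0,7); WM=-3
i=1 t=1 v=5: → [0,7); WM=-2
i=2 t=1 v=7: → [0,7); WM=-2
i=3 t=2 v=1: → [0,7); WM=-1
i=4 t=6 v=9: → [0,7); WM=3
i=5 t=8 v=6: → [7,14); WM=5
i=6 t=10 v=4: → [7,14); WM=7; [0,7) fires=5
i=7 t=6 v=6: → [0,7); WM=7
i=8 t=13 v=4: → [7,14); WM=10
i=9 t=13 v=5: → [7,14); WM=10
i=10 t=16 v=2: → [14,21); WM=13
i=11 t=20 v=2: → [14,21); WM=17; [7,14) fires=4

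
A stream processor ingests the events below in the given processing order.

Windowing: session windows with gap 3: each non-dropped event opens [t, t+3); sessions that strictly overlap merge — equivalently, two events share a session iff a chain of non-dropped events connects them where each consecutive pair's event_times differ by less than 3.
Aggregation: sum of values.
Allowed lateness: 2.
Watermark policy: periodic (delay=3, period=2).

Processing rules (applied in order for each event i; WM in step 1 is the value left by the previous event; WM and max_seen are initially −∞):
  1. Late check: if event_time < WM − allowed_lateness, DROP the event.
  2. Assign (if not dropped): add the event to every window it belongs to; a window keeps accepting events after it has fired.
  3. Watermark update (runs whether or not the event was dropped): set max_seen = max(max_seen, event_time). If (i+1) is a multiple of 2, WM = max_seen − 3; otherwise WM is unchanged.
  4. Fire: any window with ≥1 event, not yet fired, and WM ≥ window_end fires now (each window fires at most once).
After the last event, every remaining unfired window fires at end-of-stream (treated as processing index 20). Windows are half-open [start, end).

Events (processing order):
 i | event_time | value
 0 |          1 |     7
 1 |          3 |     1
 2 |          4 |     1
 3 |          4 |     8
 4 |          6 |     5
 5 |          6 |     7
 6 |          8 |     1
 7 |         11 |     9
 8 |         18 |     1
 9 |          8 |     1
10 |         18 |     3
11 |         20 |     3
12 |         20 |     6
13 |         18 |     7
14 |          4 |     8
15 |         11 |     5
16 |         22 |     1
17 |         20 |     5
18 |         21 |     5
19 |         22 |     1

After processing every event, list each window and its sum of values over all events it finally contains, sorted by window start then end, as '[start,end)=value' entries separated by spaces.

[1,11)=31 [11,14)=9 [18,25)=32

i=0 t=1 v=7: → [1,4); WM=−∞
i=1 t=3 v=1: → [1,6); WM=0
i=2 t=4 v=1: → [1,7); WM=0
i=3 t=4 v=8: → [1,7); WM=1
i=4 t=6 v=5: → [1,9); WM=1
i=5 t=6 v=7: → [1,9); WM=3
i=6 t=8 v=1: → [1,11); WM=3
i=7 t=11 v=9: → [11,14); WM=8
i=8 t=18 v=1: → [18,21); WM=8
i=9 t=8 v=1: → [1,11); WM=15
i=10 t=18 v=3: → [18,21); WM=15
i=11 t=20 v=3: → [18,23); WM=17
i=12 t=20 v=6: → [18,23); WM=17
i=13 t=18 v=7: → [18,23); WM=17
i=14 t=4 v=8: DROP (t<17-2); WM=17
i=15 t=11 v=5: DROP (t<17-2); WM=17
i=16 t=22 v=1: → [18,25); WM=17
i=17 t=20 v=5: → [18,25); WM=19
i=18 t=21 v=5: → [18,25); WM=19
i=19 t=22 v=1: → [18,25); WM=19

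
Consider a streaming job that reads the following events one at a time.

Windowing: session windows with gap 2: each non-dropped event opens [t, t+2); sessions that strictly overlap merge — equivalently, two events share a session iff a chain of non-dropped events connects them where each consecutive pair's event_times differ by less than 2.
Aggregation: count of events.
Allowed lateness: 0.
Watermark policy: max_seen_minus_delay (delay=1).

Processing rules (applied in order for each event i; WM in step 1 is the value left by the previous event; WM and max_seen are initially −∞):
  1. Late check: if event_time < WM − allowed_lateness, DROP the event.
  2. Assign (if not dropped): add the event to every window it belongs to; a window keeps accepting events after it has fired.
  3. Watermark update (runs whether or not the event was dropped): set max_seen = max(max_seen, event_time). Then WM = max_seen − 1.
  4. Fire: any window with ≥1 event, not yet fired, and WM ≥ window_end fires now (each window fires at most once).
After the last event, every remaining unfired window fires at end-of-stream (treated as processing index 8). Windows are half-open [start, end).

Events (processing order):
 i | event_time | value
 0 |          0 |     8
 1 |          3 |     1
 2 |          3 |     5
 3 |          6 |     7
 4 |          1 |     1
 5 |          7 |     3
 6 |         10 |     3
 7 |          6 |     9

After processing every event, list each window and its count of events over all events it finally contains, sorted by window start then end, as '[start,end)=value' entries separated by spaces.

i=0 t=0 v=8: → [0,2); WM=-1
i=1 t=3 v=1: → [3,5); WM=2
i=2 t=3 v=5: → [3,5); WM=2
i=3 t=6 v=7: → [6,8); WM=5
i=4 t=1 v=1: DROP (t<5-0); WM=5
i=5 t=7 v=3: → [6,9); WM=6
i=6 t=10 v=3: → [10,12); WM=9
i=7 t=6 v=9: DROP (t<9-0); WM=9

[0,2)=1 [3,5)=2 [6,9)=2 [10,12)=1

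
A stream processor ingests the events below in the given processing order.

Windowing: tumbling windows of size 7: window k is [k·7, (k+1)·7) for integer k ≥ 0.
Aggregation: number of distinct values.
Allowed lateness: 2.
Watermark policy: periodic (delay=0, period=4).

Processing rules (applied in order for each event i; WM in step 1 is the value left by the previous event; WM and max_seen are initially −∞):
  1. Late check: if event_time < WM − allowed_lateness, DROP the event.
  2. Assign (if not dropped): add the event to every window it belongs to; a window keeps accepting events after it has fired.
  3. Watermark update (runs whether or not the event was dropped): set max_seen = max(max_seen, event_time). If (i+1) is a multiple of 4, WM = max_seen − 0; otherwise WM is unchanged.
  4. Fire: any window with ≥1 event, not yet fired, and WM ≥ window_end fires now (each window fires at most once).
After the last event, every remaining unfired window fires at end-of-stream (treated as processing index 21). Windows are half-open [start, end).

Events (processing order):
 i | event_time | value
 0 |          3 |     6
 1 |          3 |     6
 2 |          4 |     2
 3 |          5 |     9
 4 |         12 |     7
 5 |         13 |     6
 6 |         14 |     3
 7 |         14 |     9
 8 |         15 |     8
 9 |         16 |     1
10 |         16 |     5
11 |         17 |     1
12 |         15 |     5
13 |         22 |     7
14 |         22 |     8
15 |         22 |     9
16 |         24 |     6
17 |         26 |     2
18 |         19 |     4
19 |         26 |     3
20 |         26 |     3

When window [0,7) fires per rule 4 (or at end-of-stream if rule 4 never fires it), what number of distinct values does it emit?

3

i=0 t=3 v=6: → [0,7); WM=−∞
i=1 t=3 v=6: → [0,7); WM=−∞
i=2 t=4 v=2: → [0,7); WM=−∞
i=3 t=5 v=9: → [0,7); WM=5
i=4 t=12 v=7: → [7,14); WM=5
i=5 t=13 v=6: → [7,14); WM=5
i=6 t=14 v=3: → [14,21); WM=5
i=7 t=14 v=9: → [14,21); WM=14; [0,7) fires=3 [7,14) fires=2
i=8 t=15 v=8: → [14,21); WM=14
i=9 t=16 v=1: → [14,21); WM=14
i=10 t=16 v=5: → [14,21); WM=14
i=11 t=17 v=1: → [14,21); WM=17
i=12 t=15 v=5: → [14,21); WM=17
i=13 t=22 v=7: → [21,28); WM=17
i=14 t=22 v=8: → [21,28); WM=17
i=15 t=22 v=9: → [21,28); WM=22; [14,21) fires=5
i=16 t=24 v=6: → [21,28); WM=22
i=17 t=26 v=2: → [21,28); WM=22
i=18 t=19 v=4: DROP (t<22-2); WM=22
i=19 t=26 v=3: → [21,28); WM=26
i=20 t=26 v=3: → [21,28); WM=26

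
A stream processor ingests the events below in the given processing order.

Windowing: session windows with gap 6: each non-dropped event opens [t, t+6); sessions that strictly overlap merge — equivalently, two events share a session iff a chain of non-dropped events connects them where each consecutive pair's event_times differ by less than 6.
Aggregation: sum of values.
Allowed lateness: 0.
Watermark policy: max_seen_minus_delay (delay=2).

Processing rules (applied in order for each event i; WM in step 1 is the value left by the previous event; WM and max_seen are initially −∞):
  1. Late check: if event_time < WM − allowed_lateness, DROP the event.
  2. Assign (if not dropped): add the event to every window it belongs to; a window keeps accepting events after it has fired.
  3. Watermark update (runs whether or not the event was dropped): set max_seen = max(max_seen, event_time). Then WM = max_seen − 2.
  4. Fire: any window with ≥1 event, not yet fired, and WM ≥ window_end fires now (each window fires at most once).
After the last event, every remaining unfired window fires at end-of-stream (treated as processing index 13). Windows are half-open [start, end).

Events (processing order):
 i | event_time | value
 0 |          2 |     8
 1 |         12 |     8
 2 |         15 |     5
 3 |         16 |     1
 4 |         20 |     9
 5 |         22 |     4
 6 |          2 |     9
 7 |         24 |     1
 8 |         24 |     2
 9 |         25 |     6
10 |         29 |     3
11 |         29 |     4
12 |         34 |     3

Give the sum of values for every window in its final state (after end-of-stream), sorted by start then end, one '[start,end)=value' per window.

[2,8)=8 [12,40)=46

i=0 t=2 v=8: → [2,8); WM=0
i=1 t=12 v=8: → [12,18); WM=10
i=2 t=15 v=5: → [12,21); WM=13
i=3 t=16 v=1: → [12,22); WM=14
i=4 t=20 v=9: → [12,26); WM=18
i=5 t=22 v=4: → [12,28); WM=20
i=6 t=2 v=9: DROP (t<20-0); WM=20
i=7 t=24 v=1: → [12,30); WM=22
i=8 t=24 v=2: → [12,30); WM=22
i=9 t=25 v=6: → [12,31); WM=23
i=10 t=29 v=3: → [12,35); WM=27
i=11 t=29 v=4: → [12,35); WM=27
i=12 t=34 v=3: → [12,40); WM=32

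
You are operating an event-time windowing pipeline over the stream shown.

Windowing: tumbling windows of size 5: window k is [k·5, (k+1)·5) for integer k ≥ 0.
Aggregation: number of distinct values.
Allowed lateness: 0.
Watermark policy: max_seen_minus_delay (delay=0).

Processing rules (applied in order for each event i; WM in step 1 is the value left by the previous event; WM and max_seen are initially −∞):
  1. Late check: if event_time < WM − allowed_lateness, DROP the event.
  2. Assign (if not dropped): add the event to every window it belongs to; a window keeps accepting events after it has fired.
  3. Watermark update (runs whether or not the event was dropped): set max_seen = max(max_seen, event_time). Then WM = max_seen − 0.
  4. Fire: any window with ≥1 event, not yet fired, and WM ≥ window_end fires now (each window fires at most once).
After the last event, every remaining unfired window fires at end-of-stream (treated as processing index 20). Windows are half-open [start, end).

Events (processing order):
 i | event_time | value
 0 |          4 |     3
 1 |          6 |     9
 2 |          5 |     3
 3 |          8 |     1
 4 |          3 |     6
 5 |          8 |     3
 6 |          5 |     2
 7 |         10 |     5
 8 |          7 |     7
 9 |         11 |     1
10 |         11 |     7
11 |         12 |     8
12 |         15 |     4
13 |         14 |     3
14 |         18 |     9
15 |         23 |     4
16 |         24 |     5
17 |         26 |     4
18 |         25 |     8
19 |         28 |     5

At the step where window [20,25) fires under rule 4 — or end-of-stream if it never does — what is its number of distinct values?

i=0 t=4 v=3: → [0,5); WM=4
i=1 t=6 v=9: → [5,10); WM=6; [0,5) fires=1
i=2 t=5 v=3: DROP (t<6-0); WM=6
i=3 t=8 v=1: → [5,10); WM=8
i=4 t=3 v=6: DROP (t<8-0); WM=8
i=5 t=8 v=3: → [5,10); WM=8
i=6 t=5 v=2: DROP (t<8-0); WM=8
i=7 t=10 v=5: → [10,15); WM=10; [5,10) fires=3
i=8 t=7 v=7: DROP (t<10-0); WM=10
i=9 t=11 v=1: → [10,15); WM=11
i=10 t=11 v=7: → [10,15); WM=11
i=11 t=12 v=8: → [10,15); WM=12
i=12 t=15 v=4: → [15,20); WM=15; [10,15) fires=4
i=13 t=14 v=3: DROP (t<15-0); WM=15
i=14 t=18 v=9: → [15,20); WM=18
i=15 t=23 v=4: → [20,25); WM=23; [15,20) fires=2
i=16 t=24 v=5: → [20,25); WM=24
i=17 t=26 v=4: → [25,30); WM=26; [20,25) fires=2
i=18 t=25 v=8: DROP (t<26-0); WM=26
i=19 t=28 v=5: → [25,30); WM=28

2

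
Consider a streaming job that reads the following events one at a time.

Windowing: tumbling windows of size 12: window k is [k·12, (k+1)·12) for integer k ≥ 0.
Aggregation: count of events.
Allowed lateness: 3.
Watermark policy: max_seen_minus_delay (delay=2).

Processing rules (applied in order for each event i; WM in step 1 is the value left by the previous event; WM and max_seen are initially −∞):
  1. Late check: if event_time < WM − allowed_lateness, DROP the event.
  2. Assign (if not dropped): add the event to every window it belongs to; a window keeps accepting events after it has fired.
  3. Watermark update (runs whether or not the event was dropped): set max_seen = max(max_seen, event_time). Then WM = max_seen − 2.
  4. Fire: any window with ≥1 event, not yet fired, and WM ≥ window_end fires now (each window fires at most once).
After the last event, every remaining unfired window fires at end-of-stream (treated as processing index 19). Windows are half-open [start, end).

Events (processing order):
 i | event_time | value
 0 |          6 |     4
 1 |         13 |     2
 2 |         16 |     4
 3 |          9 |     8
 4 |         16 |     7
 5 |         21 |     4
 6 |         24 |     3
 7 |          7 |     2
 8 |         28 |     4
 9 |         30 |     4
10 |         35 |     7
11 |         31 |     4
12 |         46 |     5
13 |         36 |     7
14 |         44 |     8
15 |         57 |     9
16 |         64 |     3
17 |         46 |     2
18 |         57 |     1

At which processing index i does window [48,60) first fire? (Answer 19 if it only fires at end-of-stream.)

i=0 t=6 v=4: → [0,12); WM=4
i=1 t=13 v=2: → [12,24); WM=11
i=2 t=16 v=4: → [12,24); WM=14; [0,12) fires=1
i=3 t=9 v=8: DROP (t<14-3); WM=14
i=4 t=16 v=7: → [12,24); WM=14
i=5 t=21 v=4: → [12,24); WM=19
i=6 t=24 v=3: → [24,36); WM=22
i=7 t=7 v=2: DROP (t<22-3); WM=22
i=8 t=28 v=4: → [24,36); WM=26; [12,24) fires=4
i=9 t=30 v=4: → [24,36); WM=28
i=10 t=35 v=7: → [24,36); WM=33
i=11 t=31 v=4: → [24,36); WM=33
i=12 t=46 v=5: → [36,48); WM=44; [24,36) fires=5
i=13 t=36 v=7: DROP (t<44-3); WM=44
i=14 t=44 v=8: → [36,48); WM=44
i=15 t=57 v=9: → [48,60); WM=55; [36,48) fires=2
i=16 t=64 v=3: → [60,72); WM=62; [48,60) fires=1
i=17 t=46 v=2: DROP (t<62-3); WM=62
i=18 t=57 v=1: DROP (t<62-3); WM=62

16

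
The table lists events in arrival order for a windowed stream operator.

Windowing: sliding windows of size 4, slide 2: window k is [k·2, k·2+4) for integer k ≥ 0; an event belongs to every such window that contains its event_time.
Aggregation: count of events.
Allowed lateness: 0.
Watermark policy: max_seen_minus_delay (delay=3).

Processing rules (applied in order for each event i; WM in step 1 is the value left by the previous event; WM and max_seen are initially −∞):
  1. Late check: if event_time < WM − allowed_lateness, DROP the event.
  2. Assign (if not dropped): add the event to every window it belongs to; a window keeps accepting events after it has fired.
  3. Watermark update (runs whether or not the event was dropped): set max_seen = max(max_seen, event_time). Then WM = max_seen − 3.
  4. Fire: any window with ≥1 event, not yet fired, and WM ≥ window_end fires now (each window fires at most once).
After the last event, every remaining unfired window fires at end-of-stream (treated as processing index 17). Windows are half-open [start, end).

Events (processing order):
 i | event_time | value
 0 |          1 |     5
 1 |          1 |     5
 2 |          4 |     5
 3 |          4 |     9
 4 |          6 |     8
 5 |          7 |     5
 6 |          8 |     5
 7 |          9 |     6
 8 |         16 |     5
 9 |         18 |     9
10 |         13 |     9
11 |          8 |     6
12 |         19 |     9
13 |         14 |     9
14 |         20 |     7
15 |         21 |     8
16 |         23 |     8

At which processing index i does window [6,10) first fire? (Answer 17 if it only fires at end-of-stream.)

8

i=0 t=1 v=5: → [0,4); WM=-2
i=1 t=1 v=5: → [0,4); WM=-2
i=2 t=4 v=5: → [4,8),[2,6); WM=1
i=3 t=4 v=9: → [4,8),[2,6); WM=1
i=4 t=6 v=8: → [6,10),[4,8); WM=3
i=5 t=7 v=5: → [6,10),[4,8); WM=4; [0,4) fires=2
i=6 t=8 v=5: → [8,12),[6,10); WM=5
i=7 t=9 v=6: → [8,12),[6,10); WM=6; [2,6) fires=2
i=8 t=16 v=5: → [16,20),[14,18); WM=13; [4,8) fires=4 [6,10) fires=4 [8,12) fires=2
i=9 t=18 v=9: → [18,22),[16,20); WM=15
i=10 t=13 v=9: DROP (t<15-0); WM=15
i=11 t=8 v=6: DROP (t<15-0); WM=15
i=12 t=19 v=9: → [18,22),[16,20); WM=16
i=13 t=14 v=9: DROP (t<16-0); WM=16
i=14 t=20 v=7: → [20,24),[18,22); WM=17
i=15 t=21 v=8: → [20,24),[18,22); WM=18; [14,18) fires=1
i=16 t=23 v=8: → [22,26),[20,24); WM=20; [16,20) fires=3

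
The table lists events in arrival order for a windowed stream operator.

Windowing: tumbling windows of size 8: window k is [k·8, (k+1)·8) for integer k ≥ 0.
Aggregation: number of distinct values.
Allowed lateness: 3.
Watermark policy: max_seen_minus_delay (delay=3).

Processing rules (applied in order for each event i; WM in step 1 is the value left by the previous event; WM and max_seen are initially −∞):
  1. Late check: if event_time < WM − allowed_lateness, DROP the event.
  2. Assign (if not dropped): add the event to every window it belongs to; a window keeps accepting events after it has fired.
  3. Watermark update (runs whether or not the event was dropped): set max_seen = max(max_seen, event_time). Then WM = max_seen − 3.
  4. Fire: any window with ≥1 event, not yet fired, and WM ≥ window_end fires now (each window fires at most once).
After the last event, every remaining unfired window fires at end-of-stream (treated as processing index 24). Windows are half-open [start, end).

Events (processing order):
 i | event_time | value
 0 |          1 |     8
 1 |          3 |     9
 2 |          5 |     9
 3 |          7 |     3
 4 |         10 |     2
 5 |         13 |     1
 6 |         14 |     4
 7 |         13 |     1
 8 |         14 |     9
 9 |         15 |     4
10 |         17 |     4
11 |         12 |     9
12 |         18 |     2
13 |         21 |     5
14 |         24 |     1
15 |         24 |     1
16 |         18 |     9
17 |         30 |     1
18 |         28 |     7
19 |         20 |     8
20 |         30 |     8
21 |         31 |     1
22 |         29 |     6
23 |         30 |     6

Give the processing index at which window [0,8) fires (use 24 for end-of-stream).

5

i=0 t=1 v=8: → [0,8); WM=-2
i=1 t=3 v=9: → [0,8); WM=0
i=2 t=5 v=9: → [0,8); WM=2
i=3 t=7 v=3: → [0,8); WM=4
i=4 t=10 v=2: → [8,16); WM=7
i=5 t=13 v=1: → [8,16); WM=10; [0,8) fires=3
i=6 t=14 v=4: → [8,16); WM=11
i=7 t=13 v=1: → [8,16); WM=11
i=8 t=14 v=9: → [8,16); WM=11
i=9 t=15 v=4: → [8,16); WM=12
i=10 t=17 v=4: → [16,24); WM=14
i=11 t=12 v=9: → [8,16); WM=14
i=12 t=18 v=2: → [16,24); WM=15
i=13 t=21 v=5: → [16,24); WM=18; [8,16) fires=4
i=14 t=24 v=1: → [24,32); WM=21
i=15 t=24 v=1: → [24,32); WM=21
i=16 t=18 v=9: → [16,24); WM=21
i=17 t=30 v=1: → [24,32); WM=27; [16,24) fires=4
i=18 t=28 v=7: → [24,32); WM=27
i=19 t=20 v=8: DROP (t<27-3); WM=27
i=20 t=30 v=8: → [24,32); WM=27
i=21 t=31 v=1: → [24,32); WM=28
i=22 t=29 v=6: → [24,32); WM=28
i=23 t=30 v=6: → [24,32); WM=28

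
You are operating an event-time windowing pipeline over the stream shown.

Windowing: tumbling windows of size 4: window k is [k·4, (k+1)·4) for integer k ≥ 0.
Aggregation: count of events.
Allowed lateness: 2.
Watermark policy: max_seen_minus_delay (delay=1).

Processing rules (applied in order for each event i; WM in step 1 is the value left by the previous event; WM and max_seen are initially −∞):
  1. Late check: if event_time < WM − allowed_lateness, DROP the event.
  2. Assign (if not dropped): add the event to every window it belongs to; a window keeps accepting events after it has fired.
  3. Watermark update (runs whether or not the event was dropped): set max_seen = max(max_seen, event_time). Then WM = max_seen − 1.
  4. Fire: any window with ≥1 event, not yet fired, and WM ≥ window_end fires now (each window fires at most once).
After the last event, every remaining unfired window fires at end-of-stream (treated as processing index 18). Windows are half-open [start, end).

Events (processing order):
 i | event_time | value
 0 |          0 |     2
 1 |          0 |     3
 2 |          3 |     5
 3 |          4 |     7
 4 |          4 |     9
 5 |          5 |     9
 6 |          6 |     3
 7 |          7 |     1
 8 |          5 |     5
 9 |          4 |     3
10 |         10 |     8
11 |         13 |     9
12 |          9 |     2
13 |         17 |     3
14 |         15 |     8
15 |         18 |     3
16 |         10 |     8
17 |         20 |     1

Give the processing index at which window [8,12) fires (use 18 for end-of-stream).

i=0 t=0 v=2: → [0,4); WM=-1
i=1 t=0 v=3: → [0,4); WM=-1
i=2 t=3 v=5: → [0,4); WM=2
i=3 t=4 v=7: → [4,8); WM=3
i=4 t=4 v=9: → [4,8); WM=3
i=5 t=5 v=9: → [4,8); WM=4; [0,4) fires=3
i=6 t=6 v=3: → [4,8); WM=5
i=7 t=7 v=1: → [4,8); WM=6
i=8 t=5 v=5: → [4,8); WM=6
i=9 t=4 v=3: → [4,8); WM=6
i=10 t=10 v=8: → [8,12); WM=9; [4,8) fires=7
i=11 t=13 v=9: → [12,16); WM=12; [8,12) fires=1
i=12 t=9 v=2: DROP (t<12-2); WM=12
i=13 t=17 v=3: → [16,20); WM=16; [12,16) fires=1
i=14 t=15 v=8: → [12,16); WM=16
i=15 t=18 v=3: → [16,20); WM=17
i=16 t=10 v=8: DROP (t<17-2); WM=17
i=17 t=20 v=1: → [20,24); WM=19

11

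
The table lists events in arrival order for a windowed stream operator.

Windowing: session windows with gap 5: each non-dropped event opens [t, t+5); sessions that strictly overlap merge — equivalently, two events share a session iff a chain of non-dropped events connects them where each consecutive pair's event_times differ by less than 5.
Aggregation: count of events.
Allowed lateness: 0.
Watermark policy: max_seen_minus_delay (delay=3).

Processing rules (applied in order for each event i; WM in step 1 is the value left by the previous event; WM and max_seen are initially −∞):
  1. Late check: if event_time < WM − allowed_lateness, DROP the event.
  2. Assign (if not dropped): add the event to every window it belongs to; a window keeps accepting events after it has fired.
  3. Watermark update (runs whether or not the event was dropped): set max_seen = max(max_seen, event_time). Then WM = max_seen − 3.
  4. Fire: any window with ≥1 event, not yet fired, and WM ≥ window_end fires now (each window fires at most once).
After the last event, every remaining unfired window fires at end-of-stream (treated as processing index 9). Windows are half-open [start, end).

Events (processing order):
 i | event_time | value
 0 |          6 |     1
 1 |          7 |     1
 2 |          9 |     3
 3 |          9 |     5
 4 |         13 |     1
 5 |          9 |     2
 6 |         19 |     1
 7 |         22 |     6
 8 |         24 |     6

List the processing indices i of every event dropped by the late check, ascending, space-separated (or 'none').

i=0 t=6 v=1: → [6,11); WM=3
i=1 t=7 v=1: → [6,12); WM=4
i=2 t=9 v=3: → [6,14); WM=6
i=3 t=9 v=5: → [6,14); WM=6
i=4 t=13 v=1: → [6,18); WM=10
i=5 t=9 v=2: DROP (t<10-0); WM=10
i=6 t=19 v=1: → [19,24); WM=16
i=7 t=22 v=6: → [19,27); WM=19
i=8 t=24 v=6: → [19,29); WM=21

5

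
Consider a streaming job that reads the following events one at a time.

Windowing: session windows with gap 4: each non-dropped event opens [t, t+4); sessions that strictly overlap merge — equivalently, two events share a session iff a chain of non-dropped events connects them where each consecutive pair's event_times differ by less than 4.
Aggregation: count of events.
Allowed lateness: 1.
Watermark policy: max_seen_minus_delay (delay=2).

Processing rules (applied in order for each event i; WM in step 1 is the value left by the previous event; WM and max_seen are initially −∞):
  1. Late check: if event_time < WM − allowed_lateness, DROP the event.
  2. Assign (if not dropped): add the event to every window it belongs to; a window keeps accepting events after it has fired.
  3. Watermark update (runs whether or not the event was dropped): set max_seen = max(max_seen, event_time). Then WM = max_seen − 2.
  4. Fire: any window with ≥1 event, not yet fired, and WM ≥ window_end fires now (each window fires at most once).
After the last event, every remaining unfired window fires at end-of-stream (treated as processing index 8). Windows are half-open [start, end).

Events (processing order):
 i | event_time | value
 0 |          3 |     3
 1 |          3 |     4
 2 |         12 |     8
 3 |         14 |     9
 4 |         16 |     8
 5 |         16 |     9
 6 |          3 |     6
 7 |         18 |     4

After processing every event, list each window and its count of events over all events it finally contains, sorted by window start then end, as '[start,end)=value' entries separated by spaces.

[3,7)=2 [12,22)=5

i=0 t=3 v=3: → [3,7); WM=1
i=1 t=3 v=4: → [3,7); WM=1
i=2 t=12 v=8: → [12,16); WM=10
i=3 t=14 v=9: → [12,18); WM=12
i=4 t=16 v=8: → [12,20); WM=14
i=5 t=16 v=9: → [12,20); WM=14
i=6 t=3 v=6: DROP (t<14-1); WM=14
i=7 t=18 v=4: → [12,22); WM=16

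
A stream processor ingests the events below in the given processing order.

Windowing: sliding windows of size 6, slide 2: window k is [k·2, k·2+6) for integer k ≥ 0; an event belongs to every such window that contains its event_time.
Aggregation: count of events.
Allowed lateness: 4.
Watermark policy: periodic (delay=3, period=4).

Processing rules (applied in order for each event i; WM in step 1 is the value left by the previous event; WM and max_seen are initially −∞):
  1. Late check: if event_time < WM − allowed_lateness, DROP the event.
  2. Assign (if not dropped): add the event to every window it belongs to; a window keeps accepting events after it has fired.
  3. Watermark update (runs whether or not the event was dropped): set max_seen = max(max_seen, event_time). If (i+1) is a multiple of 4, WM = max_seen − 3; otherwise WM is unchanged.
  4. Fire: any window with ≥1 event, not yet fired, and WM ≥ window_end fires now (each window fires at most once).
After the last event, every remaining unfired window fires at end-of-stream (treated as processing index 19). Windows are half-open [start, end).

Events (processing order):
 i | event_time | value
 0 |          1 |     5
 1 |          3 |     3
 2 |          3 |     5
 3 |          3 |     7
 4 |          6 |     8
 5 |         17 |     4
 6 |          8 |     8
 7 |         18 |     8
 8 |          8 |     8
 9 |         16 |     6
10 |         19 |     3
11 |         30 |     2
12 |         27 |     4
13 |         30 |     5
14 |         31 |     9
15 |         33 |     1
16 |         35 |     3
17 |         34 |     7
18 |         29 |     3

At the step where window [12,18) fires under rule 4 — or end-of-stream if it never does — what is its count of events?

i=0 t=1 v=5: → [0,6); WM=−∞
i=1 t=3 v=3: → [2,8),[0,6); WM=−∞
i=2 t=3 v=5: → [2,8),[0,6); WM=−∞
i=3 t=3 v=7: → [2,8),[0,6); WM=0
i=4 t=6 v=8: → [6,12),[4,10),[2,8); WM=0
i=5 t=17 v=4: → [16,22),[14,20),[12,18); WM=0
i=6 t=8 v=8: → [8,14),[6,12),[4,10); WM=0
i=7 t=18 v=8: → [18,24),[16,22),[14,20); WM=15; [0,6) fires=4 [2,8) fires=4 [4,10) fires=2 [6,12) fires=2 [8,14) fires=1
i=8 t=8 v=8: DROP (t<15-4); WM=15
i=9 t=16 v=6: → [16,22),[14,20),[12,18); WM=15
i=10 t=19 v=3: → [18,24),[16,22),[14,20); WM=15
i=11 t=30 v=2: → [30,36),[28,34),[26,32); WM=27; [12,18) fires=2 [14,20) fires=4 [16,22) fires=4 [18,24) fires=2
i=12 t=27 v=4: → [26,32),[24,30),[22,28); WM=27
i=13 t=30 v=5: → [30,36),[28,34),[26,32); WM=27
i=14 t=31 v=9: → [30,36),[28,34),[26,32); WM=27
i=15 t=33 v=1: → [32,38),[30,36),[28,34); WM=30; [22,28) fires=1 [24,30) fires=1
i=16 t=35 v=3: → [34,40),[32,38),[30,36); WM=30
i=17 t=34 v=7: → [34,40),[32,38),[30,36); WM=30
i=18 t=29 v=3: → [28,34),[26,32),[24,30); WM=30

2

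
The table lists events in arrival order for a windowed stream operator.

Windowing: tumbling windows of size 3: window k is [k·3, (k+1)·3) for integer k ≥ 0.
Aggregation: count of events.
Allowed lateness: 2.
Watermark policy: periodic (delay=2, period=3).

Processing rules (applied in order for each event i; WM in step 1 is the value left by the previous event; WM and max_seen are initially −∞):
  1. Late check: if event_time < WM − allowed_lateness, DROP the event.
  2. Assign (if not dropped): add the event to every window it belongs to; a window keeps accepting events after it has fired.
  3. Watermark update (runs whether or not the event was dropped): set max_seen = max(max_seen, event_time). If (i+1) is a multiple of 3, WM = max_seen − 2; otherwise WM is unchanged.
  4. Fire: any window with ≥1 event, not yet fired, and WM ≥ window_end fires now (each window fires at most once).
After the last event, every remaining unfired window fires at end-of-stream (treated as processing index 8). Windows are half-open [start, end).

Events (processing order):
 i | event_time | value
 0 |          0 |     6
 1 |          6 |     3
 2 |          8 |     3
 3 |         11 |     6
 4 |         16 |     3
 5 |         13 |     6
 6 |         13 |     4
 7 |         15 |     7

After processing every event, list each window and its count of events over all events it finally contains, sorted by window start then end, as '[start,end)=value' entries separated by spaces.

[0,3)=1 [6,9)=2 [9,12)=1 [12,15)=2 [15,18)=2

i=0 t=0 v=6: → [0,3); WM=−∞
i=1 t=6 v=3: → [6,9); WM=−∞
i=2 t=8 v=3: → [6,9); WM=6; [0,3) fires=1
i=3 t=11 v=6: → [9,12); WM=6
i=4 t=16 v=3: → [15,18); WM=6
i=5 t=13 v=6: → [12,15); WM=14; [6,9) fires=2 [9,12) fires=1
i=6 t=13 v=4: → [12,15); WM=14
i=7 t=15 v=7: → [15,18); WM=14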